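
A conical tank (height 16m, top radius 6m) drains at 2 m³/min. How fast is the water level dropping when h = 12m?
8/(81π) ≈ 0.03144 m/min

r/h = 6/16, so r = (3/8)h
V = (1/3)πr²h = (1/3)π((3/8)h)²h = (3/64)πh³
dV/dh = (9/64)πh²
dh/dt = (dV/dt)/(dV/dh) = -2/((9/64)π·12²) = -8/(81π) m/min
The level is dropping at 8/(81π) ≈ 0.03144 m/min.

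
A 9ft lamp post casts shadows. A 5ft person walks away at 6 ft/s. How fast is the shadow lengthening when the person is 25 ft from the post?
15/2 ft/s

By similar triangles: 9/(x+s) = 5/s
Solving: s = 5x/4
ds/dt = 5/4 · dx/dt = 5/4 · 6 = 15/2 ft/s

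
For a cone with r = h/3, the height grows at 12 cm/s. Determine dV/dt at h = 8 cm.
256π/3 cm³/s

V = (1/3)π(h/3)²h = πh³/27
dV/dt = πh²/9 · 12
At h = 8: dV/dt = 256π/3 cm³/s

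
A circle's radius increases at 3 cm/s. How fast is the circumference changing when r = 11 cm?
6π cm/s

C = 2πr
dC/dt = 2π · dr/dt = 2π · 3 = 6π cm/s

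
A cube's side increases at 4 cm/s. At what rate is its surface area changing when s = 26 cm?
1248 cm²/s

A = 6s²
dA/dt = 12s · ds/dt = 12·26·4 = 1248 cm²/s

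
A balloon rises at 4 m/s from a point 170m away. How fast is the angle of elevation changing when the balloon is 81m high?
0.019176 rad/s

tan(θ) = y/170
sec²(θ) · dθ/dt = (1/170) · dy/dt
dθ/dt = cos²(θ)/170 · 4 = 170/(170² + 81²) · 4
dθ/dt = 0.019176 rad/s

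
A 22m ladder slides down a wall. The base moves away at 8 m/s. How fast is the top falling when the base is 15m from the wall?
120√259/259 ≈ 7.456 m/s

x² + y² = 22²
2x·dx/dt + 2y·dy/dt = 0
dy/dt = -x/y · dx/dt = -15/√259 · 8 = -120√259/259 m/s
The top is descending at 120√259/259 ≈ 7.456 m/s.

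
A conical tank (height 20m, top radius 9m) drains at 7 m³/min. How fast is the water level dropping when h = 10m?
28/(81π) ≈ 0.11 m/min

r/h = 9/20, so r = (9/20)h
V = (1/3)πr²h = (1/3)π((9/20)h)²h = (27/400)πh³
dV/dh = (81/400)πh²
dh/dt = (dV/dt)/(dV/dh) = -7/((81/400)π·10²) = -28/(81π) m/min
The level is dropping at 28/(81π) ≈ 0.11 m/min.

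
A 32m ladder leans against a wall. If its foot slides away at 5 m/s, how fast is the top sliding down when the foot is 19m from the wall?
95√663/663 ≈ 3.689 m/s

x² + y² = 32²
2x·dx/dt + 2y·dy/dt = 0
dy/dt = -x/y · dx/dt = -19/√663 · 5 = -95√663/663 m/s
The top is descending at 95√663/663 ≈ 3.689 m/s.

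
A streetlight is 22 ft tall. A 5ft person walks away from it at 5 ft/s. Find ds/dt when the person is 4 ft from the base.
25/17 ft/s

By similar triangles: 22/(x+s) = 5/s
Solving: s = 5x/17
ds/dt = 5/17 · dx/dt = 5/17 · 5 = 25/17 ft/s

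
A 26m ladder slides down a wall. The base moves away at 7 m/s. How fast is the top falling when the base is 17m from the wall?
119√43/129 ≈ 6.049 m/s

x² + y² = 26²
2x·dx/dt + 2y·dy/dt = 0
dy/dt = -x/y · dx/dt = -17/(3√43) · 7 = -119√43/129 m/s
The top is descending at 119√43/129 ≈ 6.049 m/s.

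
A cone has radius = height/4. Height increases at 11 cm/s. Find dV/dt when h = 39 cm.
16731π/16 cm³/s

V = (1/3)π(h/4)²h = πh³/48
dV/dt = πh²/16 · 11
At h = 39: dV/dt = 16731π/16 cm³/s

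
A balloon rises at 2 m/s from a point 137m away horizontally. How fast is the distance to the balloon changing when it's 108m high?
216√30433/30433 ≈ 1.238 m/s

z² = 137² + y²
z = √(137² + 108²) = √30433
dz/dt = y/z · dy/dt = 108/√30433 · 2 = 216√30433/30433 ≈ 1.238 m/s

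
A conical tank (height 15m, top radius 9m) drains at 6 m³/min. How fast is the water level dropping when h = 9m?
50/(243π) ≈ 0.0655 m/min

r/h = 9/15, so r = (3/5)h
V = (1/3)πr²h = (1/3)π((3/5)h)²h = (3/25)πh³
dV/dh = (9/25)πh²
dh/dt = (dV/dt)/(dV/dh) = -6/((9/25)π·9²) = -50/(243π) m/min
The level is dropping at 50/(243π) ≈ 0.0655 m/min.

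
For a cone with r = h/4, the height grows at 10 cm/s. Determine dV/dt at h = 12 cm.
90π cm³/s

V = (1/3)π(h/4)²h = πh³/48
dV/dt = πh²/16 · 10
At h = 12: dV/dt = 90π cm³/s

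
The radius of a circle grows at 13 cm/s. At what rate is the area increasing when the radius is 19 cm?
494π cm²/s

A = πr²
dA/dt = 2πr · dr/dt = 2π(19)(13) = 494π cm²/s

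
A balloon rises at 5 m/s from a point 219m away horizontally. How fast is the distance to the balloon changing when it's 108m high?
36√265/265 ≈ 2.211 m/s

z² = 219² + y²
z = √(219² + 108²) = 15√265
dz/dt = y/z · dy/dt = 108/(15√265) · 5 = 36√265/265 ≈ 2.211 m/s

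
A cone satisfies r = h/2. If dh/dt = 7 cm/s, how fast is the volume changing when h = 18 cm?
567π cm³/s

V = (1/3)π(h/2)²h = πh³/12
dV/dt = πh²/4 · 7
At h = 18: dV/dt = 567π cm³/s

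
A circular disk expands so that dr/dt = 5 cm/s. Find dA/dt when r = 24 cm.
240π cm²/s

A = πr²
dA/dt = 2πr · dr/dt = 2π(24)(5) = 240π cm²/s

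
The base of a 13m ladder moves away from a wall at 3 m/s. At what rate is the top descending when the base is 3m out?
9√10/40 ≈ 0.7115 m/s

x² + y² = 13²
2x·dx/dt + 2y·dy/dt = 0
dy/dt = -x/y · dx/dt = -3/(4√10) · 3 = -9√10/40 m/s
The top is descending at 9√10/40 ≈ 0.7115 m/s.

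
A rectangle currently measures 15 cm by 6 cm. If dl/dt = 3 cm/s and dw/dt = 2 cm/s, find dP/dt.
10 cm/s

P = 2(l + w)
dP/dt = 2(dl/dt + dw/dt) = 2(3 + 2) = 10 cm/s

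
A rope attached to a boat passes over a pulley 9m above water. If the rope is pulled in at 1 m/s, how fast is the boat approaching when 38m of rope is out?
38√1363/1363 ≈ 1.029 m/s

rope² = x² + 9²
x = √(38² - 9²) = √1363
dx/dt = (rope/x) · d(rope)/dt = (38/√1363) · (-1) = -38√1363/1363 m/s
The boat approaches at 38√1363/1363 ≈ 1.029 m/s.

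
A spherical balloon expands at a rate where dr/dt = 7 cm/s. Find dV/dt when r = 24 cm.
16128π cm³/s

V = (4/3)πr³
dV/dt = dV/dr · dr/dt = 4πr² · 7
At r = 24: dV/dt = 16128π cm³/s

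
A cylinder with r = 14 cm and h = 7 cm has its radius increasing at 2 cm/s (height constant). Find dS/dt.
140π cm²/s

S = 2πrh + 2πr² (lateral + bases)
dS/dt = (2πh + 4πr)·dr/dt = (2π·7 + 4π·14)·2
= 140π cm²/s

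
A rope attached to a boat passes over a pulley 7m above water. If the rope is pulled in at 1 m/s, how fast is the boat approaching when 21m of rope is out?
3√2/4 ≈ 1.061 m/s

rope² = x² + 7²
x = √(21² - 7²) = 14√2
dx/dt = (rope/x) · d(rope)/dt = (21/(14√2)) · (-1) = -3√2/4 m/s
The boat approaches at 3√2/4 ≈ 1.061 m/s.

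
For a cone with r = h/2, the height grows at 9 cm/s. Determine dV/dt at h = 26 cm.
1521π cm³/s

V = (1/3)π(h/2)²h = πh³/12
dV/dt = πh²/4 · 9
At h = 26: dV/dt = 1521π cm³/s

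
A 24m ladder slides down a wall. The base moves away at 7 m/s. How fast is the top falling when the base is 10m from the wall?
5√119/17 ≈ 3.208 m/s

x² + y² = 24²
2x·dx/dt + 2y·dy/dt = 0
dy/dt = -x/y · dx/dt = -10/(2√119) · 7 = -5√119/17 m/s
The top is descending at 5√119/17 ≈ 3.208 m/s.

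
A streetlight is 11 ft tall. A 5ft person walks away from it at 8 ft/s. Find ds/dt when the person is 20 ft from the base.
20/3 ft/s

By similar triangles: 11/(x+s) = 5/s
Solving: s = 5x/6
ds/dt = 5/6 · dx/dt = 5/6 · 8 = 20/3 ft/s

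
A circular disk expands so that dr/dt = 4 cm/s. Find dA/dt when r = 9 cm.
72π cm²/s

A = πr²
dA/dt = 2πr · dr/dt = 2π(9)(4) = 72π cm²/s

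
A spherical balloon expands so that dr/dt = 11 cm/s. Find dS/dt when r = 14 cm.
1232π cm²/s

S = 4πr²
dS/dt = dS/dr · dr/dt = 8πr · 11
At r = 14: dS/dt = 1232π cm²/s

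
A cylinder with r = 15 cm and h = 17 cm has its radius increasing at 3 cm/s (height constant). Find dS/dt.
282π cm²/s

S = 2πrh + 2πr² (lateral + bases)
dS/dt = (2πh + 4πr)·dr/dt = (2π·17 + 4π·15)·3
= 282π cm²/s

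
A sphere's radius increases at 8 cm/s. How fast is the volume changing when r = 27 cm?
23328π cm³/s

V = (4/3)πr³
dV/dt = dV/dr · dr/dt = 4πr² · 8
At r = 27: dV/dt = 23328π cm³/s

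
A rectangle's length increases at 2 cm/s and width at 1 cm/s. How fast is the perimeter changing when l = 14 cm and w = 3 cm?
6 cm/s

P = 2(l + w)
dP/dt = 2(dl/dt + dw/dt) = 2(2 + 1) = 6 cm/s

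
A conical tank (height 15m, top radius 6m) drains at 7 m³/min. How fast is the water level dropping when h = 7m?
25/(28π) ≈ 0.2842 m/min

r/h = 6/15, so r = (2/5)h
V = (1/3)πr²h = (1/3)π((2/5)h)²h = (4/75)πh³
dV/dh = (4/25)πh²
dh/dt = (dV/dt)/(dV/dh) = -7/((4/25)π·7²) = -25/(28π) m/min
The level is dropping at 25/(28π) ≈ 0.2842 m/min.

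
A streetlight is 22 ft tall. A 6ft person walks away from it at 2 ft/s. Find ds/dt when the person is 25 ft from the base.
3/4 ft/s

By similar triangles: 22/(x+s) = 6/s
Solving: s = 6x/16
ds/dt = 6/16 · dx/dt = 3/8 · 2 = 3/4 ft/s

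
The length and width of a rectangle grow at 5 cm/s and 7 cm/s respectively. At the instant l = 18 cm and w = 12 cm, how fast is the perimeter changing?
24 cm/s

P = 2(l + w)
dP/dt = 2(dl/dt + dw/dt) = 2(5 + 7) = 24 cm/s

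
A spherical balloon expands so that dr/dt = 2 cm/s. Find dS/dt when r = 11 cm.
176π cm²/s

S = 4πr²
dS/dt = dS/dr · dr/dt = 8πr · 2
At r = 11: dS/dt = 176π cm²/s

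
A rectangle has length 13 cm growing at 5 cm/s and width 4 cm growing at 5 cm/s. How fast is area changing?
85 cm²/s

A = lw
dA/dt = w·dl/dt + l·dw/dt = 4·5 + 13·5 = 85 cm²/s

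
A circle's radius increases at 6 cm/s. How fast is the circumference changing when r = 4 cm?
12π cm/s

C = 2πr
dC/dt = 2π · dr/dt = 2π · 6 = 12π cm/s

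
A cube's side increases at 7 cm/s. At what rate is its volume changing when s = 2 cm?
84 cm³/s

V = s³
dV/dt = 3s² · ds/dt = 3·2²·7 = 84 cm³/s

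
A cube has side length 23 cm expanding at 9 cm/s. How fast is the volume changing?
14283 cm³/s

V = s³
dV/dt = 3s² · ds/dt = 3·23²·9 = 14283 cm³/s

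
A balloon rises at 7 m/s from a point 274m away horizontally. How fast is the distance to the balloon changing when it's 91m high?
637√83357/83357 ≈ 2.206 m/s

z² = 274² + y²
z = √(274² + 91²) = √83357
dz/dt = y/z · dy/dt = 91/√83357 · 7 = 637√83357/83357 ≈ 2.206 m/s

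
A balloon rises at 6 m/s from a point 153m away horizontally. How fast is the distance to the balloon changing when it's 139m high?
417√42730/21365 ≈ 4.035 m/s

z² = 153² + y²
z = √(153² + 139²) = √42730
dz/dt = y/z · dy/dt = 139/√42730 · 6 = 417√42730/21365 ≈ 4.035 m/s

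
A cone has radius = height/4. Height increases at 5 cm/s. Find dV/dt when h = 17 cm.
1445π/16 cm³/s

V = (1/3)π(h/4)²h = πh³/48
dV/dt = πh²/16 · 5
At h = 17: dV/dt = 1445π/16 cm³/s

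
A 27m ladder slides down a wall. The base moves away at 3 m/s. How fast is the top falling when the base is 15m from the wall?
15√14/28 ≈ 2.004 m/s

x² + y² = 27²
2x·dx/dt + 2y·dy/dt = 0
dy/dt = -x/y · dx/dt = -15/(6√14) · 3 = -15√14/28 m/s
The top is descending at 15√14/28 ≈ 2.004 m/s.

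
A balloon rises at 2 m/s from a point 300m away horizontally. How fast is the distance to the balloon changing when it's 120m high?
4√29/29 ≈ 0.7428 m/s

z² = 300² + y²
z = √(300² + 120²) = 60√29
dz/dt = y/z · dy/dt = 120/(60√29) · 2 = 4√29/29 ≈ 0.7428 m/s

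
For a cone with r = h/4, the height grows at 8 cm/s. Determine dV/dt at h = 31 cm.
961π/2 cm³/s

V = (1/3)π(h/4)²h = πh³/48
dV/dt = πh²/16 · 8
At h = 31: dV/dt = 961π/2 cm³/s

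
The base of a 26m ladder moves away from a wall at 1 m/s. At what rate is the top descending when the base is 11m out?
11√555/555 ≈ 0.4669 m/s

x² + y² = 26²
2x·dx/dt + 2y·dy/dt = 0
dy/dt = -x/y · dx/dt = -11/√555 · 1 = -11√555/555 m/s
The top is descending at 11√555/555 ≈ 0.4669 m/s.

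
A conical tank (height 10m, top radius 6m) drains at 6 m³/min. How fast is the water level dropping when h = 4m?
25/(24π) ≈ 0.3316 m/min

r/h = 6/10, so r = (3/5)h
V = (1/3)πr²h = (1/3)π((3/5)h)²h = (3/25)πh³
dV/dh = (9/25)πh²
dh/dt = (dV/dt)/(dV/dh) = -6/((9/25)π·4²) = -25/(24π) m/min
The level is dropping at 25/(24π) ≈ 0.3316 m/min.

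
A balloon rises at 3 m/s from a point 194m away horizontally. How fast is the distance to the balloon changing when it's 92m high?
138√461/2305 ≈ 1.285 m/s

z² = 194² + y²
z = √(194² + 92²) = 10√461
dz/dt = y/z · dy/dt = 92/(10√461) · 3 = 138√461/2305 ≈ 1.285 m/s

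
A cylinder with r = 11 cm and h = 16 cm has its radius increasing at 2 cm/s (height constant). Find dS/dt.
152π cm²/s

S = 2πrh + 2πr² (lateral + bases)
dS/dt = (2πh + 4πr)·dr/dt = (2π·16 + 4π·11)·2
= 152π cm²/s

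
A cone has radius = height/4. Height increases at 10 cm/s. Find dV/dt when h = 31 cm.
4805π/8 cm³/s

V = (1/3)π(h/4)²h = πh³/48
dV/dt = πh²/16 · 10
At h = 31: dV/dt = 4805π/8 cm³/s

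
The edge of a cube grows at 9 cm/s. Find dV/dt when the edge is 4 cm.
432 cm³/s

V = s³
dV/dt = 3s² · ds/dt = 3·4²·9 = 432 cm³/s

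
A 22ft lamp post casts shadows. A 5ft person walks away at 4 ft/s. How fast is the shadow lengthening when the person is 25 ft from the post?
20/17 ft/s

By similar triangles: 22/(x+s) = 5/s
Solving: s = 5x/17
ds/dt = 5/17 · dx/dt = 5/17 · 4 = 20/17 ft/s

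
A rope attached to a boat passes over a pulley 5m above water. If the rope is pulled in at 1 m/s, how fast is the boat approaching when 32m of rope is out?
32√111/333 ≈ 1.012 m/s

rope² = x² + 5²
x = √(32² - 5²) = 3√111
dx/dt = (rope/x) · d(rope)/dt = (32/(3√111)) · (-1) = -32√111/333 m/s
The boat approaches at 32√111/333 ≈ 1.012 m/s.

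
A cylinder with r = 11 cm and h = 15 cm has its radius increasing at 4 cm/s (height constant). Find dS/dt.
296π cm²/s

S = 2πrh + 2πr² (lateral + bases)
dS/dt = (2πh + 4πr)·dr/dt = (2π·15 + 4π·11)·4
= 296π cm²/s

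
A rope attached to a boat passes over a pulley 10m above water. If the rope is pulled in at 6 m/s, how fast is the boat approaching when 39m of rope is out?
234√29/203 ≈ 6.208 m/s

rope² = x² + 10²
x = √(39² - 10²) = 7√29
dx/dt = (rope/x) · d(rope)/dt = (39/(7√29)) · (-6) = -234√29/203 m/s
The boat approaches at 234√29/203 ≈ 6.208 m/s.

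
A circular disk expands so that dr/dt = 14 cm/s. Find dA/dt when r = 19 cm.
532π cm²/s

A = πr²
dA/dt = 2πr · dr/dt = 2π(19)(14) = 532π cm²/s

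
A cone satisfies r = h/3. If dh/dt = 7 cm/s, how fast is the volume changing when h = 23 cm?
3703π/9 cm³/s

V = (1/3)π(h/3)²h = πh³/27
dV/dt = πh²/9 · 7
At h = 23: dV/dt = 3703π/9 cm³/s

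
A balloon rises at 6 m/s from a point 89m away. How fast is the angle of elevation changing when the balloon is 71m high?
0.041197 rad/s

tan(θ) = y/89
sec²(θ) · dθ/dt = (1/89) · dy/dt
dθ/dt = cos²(θ)/89 · 6 = 89/(89² + 71²) · 6
dθ/dt = 0.041197 rad/s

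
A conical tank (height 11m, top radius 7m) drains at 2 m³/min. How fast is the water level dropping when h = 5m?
242/(1225π) ≈ 0.06288 m/min

r/h = 7/11, so r = (7/11)h
V = (1/3)πr²h = (1/3)π((7/11)h)²h = (49/363)πh³
dV/dh = (49/121)πh²
dh/dt = (dV/dt)/(dV/dh) = -2/((49/121)π·5²) = -242/(1225π) m/min
The level is dropping at 242/(1225π) ≈ 0.06288 m/min.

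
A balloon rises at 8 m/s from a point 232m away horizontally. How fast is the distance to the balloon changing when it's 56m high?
28√890/445 ≈ 1.877 m/s

z² = 232² + y²
z = √(232² + 56²) = 8√890
dz/dt = y/z · dy/dt = 56/(8√890) · 8 = 28√890/445 ≈ 1.877 m/s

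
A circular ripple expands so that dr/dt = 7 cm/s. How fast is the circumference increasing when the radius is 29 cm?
14π cm/s

C = 2πr
dC/dt = 2π · dr/dt = 2π · 7 = 14π cm/s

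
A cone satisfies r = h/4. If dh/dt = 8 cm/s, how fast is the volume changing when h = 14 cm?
98π cm³/s

V = (1/3)π(h/4)²h = πh³/48
dV/dt = πh²/16 · 8
At h = 14: dV/dt = 98π cm³/s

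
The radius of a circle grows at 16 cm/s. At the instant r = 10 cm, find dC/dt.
32π cm/s

C = 2πr
dC/dt = 2π · dr/dt = 2π · 16 = 32π cm/s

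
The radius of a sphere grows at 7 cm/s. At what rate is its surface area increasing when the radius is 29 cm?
1624π cm²/s

S = 4πr²
dS/dt = dS/dr · dr/dt = 8πr · 7
At r = 29: dS/dt = 1624π cm²/s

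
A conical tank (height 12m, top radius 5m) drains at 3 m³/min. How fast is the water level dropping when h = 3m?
48/(25π) ≈ 0.6112 m/min

r/h = 5/12, so r = (5/12)h
V = (1/3)πr²h = (1/3)π((5/12)h)²h = (25/432)πh³
dV/dh = (25/144)πh²
dh/dt = (dV/dt)/(dV/dh) = -3/((25/144)π·3²) = -48/(25π) m/min
The level is dropping at 48/(25π) ≈ 0.6112 m/min.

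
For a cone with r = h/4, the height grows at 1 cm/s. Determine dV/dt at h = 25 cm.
625π/16 cm³/s

V = (1/3)π(h/4)²h = πh³/48
dV/dt = πh²/16 · 1
At h = 25: dV/dt = 625π/16 cm³/s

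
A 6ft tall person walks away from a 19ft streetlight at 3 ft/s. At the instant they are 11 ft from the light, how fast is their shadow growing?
18/13 ft/s

By similar triangles: 19/(x+s) = 6/s
Solving: s = 6x/13
ds/dt = 6/13 · dx/dt = 6/13 · 3 = 18/13 ft/s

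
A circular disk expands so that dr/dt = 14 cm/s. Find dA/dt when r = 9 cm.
252π cm²/s

A = πr²
dA/dt = 2πr · dr/dt = 2π(9)(14) = 252π cm²/s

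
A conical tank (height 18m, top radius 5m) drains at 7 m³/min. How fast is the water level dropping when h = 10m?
567/(625π) ≈ 0.2888 m/min

r/h = 5/18, so r = (5/18)h
V = (1/3)πr²h = (1/3)π((5/18)h)²h = (25/972)πh³
dV/dh = (25/324)πh²
dh/dt = (dV/dt)/(dV/dh) = -7/((25/324)π·10²) = -567/(625π) m/min
The level is dropping at 567/(625π) ≈ 0.2888 m/min.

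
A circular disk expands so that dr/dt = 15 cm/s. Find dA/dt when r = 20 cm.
600π cm²/s

A = πr²
dA/dt = 2πr · dr/dt = 2π(20)(15) = 600π cm²/s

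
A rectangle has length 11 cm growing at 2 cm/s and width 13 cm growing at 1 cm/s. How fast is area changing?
37 cm²/s

A = lw
dA/dt = w·dl/dt + l·dw/dt = 13·2 + 11·1 = 37 cm²/s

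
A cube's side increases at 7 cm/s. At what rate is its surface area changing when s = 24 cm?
2016 cm²/s

A = 6s²
dA/dt = 12s · ds/dt = 12·24·7 = 2016 cm²/s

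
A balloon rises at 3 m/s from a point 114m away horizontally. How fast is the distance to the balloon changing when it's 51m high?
51√1733/1733 ≈ 1.225 m/s

z² = 114² + y²
z = √(114² + 51²) = 3√1733
dz/dt = y/z · dy/dt = 51/(3√1733) · 3 = 51√1733/1733 ≈ 1.225 m/s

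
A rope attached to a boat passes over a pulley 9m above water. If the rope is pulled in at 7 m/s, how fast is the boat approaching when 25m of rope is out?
175√34/136 ≈ 7.503 m/s

rope² = x² + 9²
x = √(25² - 9²) = 4√34
dx/dt = (rope/x) · d(rope)/dt = (25/(4√34)) · (-7) = -175√34/136 m/s
The boat approaches at 175√34/136 ≈ 7.503 m/s.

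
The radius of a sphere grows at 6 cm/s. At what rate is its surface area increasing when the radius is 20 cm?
960π cm²/s

S = 4πr²
dS/dt = dS/dr · dr/dt = 8πr · 6
At r = 20: dS/dt = 960π cm²/s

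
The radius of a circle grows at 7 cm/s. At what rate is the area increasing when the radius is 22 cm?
308π cm²/s

A = πr²
dA/dt = 2πr · dr/dt = 2π(22)(7) = 308π cm²/s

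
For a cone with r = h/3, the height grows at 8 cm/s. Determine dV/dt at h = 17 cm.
2312π/9 cm³/s

V = (1/3)π(h/3)²h = πh³/27
dV/dt = πh²/9 · 8
At h = 17: dV/dt = 2312π/9 cm³/s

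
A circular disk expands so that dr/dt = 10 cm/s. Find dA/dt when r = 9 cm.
180π cm²/s

A = πr²
dA/dt = 2πr · dr/dt = 2π(9)(10) = 180π cm²/s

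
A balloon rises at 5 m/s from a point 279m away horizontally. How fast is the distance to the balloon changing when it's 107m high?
107√89290/17858 ≈ 1.79 m/s

z² = 279² + y²
z = √(279² + 107²) = √89290
dz/dt = y/z · dy/dt = 107/√89290 · 5 = 107√89290/17858 ≈ 1.79 m/s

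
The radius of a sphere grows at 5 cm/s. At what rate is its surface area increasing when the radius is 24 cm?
960π cm²/s

S = 4πr²
dS/dt = dS/dr · dr/dt = 8πr · 5
At r = 24: dS/dt = 960π cm²/s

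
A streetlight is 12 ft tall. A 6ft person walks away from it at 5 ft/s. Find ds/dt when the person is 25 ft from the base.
5 ft/s

By similar triangles: 12/(x+s) = 6/s
Solving: s = 6x/6
ds/dt = 6/6 · dx/dt = 1 · 5 = 5 ft/s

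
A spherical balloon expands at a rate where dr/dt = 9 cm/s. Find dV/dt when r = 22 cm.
17424π cm³/s

V = (4/3)πr³
dV/dt = dV/dr · dr/dt = 4πr² · 9
At r = 22: dV/dt = 17424π cm³/s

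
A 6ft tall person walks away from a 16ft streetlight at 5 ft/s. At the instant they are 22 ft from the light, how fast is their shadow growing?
3 ft/s

By similar triangles: 16/(x+s) = 6/s
Solving: s = 6x/10
ds/dt = 6/10 · dx/dt = 3/5 · 5 = 3 ft/s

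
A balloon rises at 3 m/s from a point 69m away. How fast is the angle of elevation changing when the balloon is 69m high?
0.021739 rad/s

tan(θ) = y/69
sec²(θ) · dθ/dt = (1/69) · dy/dt
dθ/dt = cos²(θ)/69 · 3 = 69/(69² + 69²) · 3
dθ/dt = 0.021739 rad/s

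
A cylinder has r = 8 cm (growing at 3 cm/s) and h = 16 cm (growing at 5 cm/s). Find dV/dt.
1088π cm³/s

V = πr²h
dV/dt = 2πrh·dr/dt + πr²·dh/dt
= 2π(8)(16)(3) + π(8)²(5)
= 1088π cm³/s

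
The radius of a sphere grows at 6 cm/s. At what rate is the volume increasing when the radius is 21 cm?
10584π cm³/s

V = (4/3)πr³
dV/dt = dV/dr · dr/dt = 4πr² · 6
At r = 21: dV/dt = 10584π cm³/s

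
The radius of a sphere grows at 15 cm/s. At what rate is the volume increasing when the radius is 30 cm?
54000π cm³/s

V = (4/3)πr³
dV/dt = dV/dr · dr/dt = 4πr² · 15
At r = 30: dV/dt = 54000π cm³/s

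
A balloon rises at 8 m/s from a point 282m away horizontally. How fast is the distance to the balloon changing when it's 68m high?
272√21037/21037 ≈ 1.875 m/s

z² = 282² + y²
z = √(282² + 68²) = 2√21037
dz/dt = y/z · dy/dt = 68/(2√21037) · 8 = 272√21037/21037 ≈ 1.875 m/s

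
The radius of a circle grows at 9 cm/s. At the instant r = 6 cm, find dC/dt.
18π cm/s

C = 2πr
dC/dt = 2π · dr/dt = 2π · 9 = 18π cm/s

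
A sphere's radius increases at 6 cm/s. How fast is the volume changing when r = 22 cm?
11616π cm³/s

V = (4/3)πr³
dV/dt = dV/dr · dr/dt = 4πr² · 6
At r = 22: dV/dt = 11616π cm³/s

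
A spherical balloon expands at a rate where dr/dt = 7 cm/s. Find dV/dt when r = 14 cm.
5488π cm³/s

V = (4/3)πr³
dV/dt = dV/dr · dr/dt = 4πr² · 7
At r = 14: dV/dt = 5488π cm³/s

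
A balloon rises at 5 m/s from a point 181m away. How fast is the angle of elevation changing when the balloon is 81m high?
0.023015 rad/s

tan(θ) = y/181
sec²(θ) · dθ/dt = (1/181) · dy/dt
dθ/dt = cos²(θ)/181 · 5 = 181/(181² + 81²) · 5
dθ/dt = 0.023015 rad/s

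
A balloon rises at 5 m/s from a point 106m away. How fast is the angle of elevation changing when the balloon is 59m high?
0.036013 rad/s

tan(θ) = y/106
sec²(θ) · dθ/dt = (1/106) · dy/dt
dθ/dt = cos²(θ)/106 · 5 = 106/(106² + 59²) · 5
dθ/dt = 0.036013 rad/s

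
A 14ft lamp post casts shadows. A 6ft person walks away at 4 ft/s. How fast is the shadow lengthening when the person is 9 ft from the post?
3 ft/s

By similar triangles: 14/(x+s) = 6/s
Solving: s = 6x/8
ds/dt = 6/8 · dx/dt = 3/4 · 4 = 3 ft/s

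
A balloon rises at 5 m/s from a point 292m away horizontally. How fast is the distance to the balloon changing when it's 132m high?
165√6418/6418 ≈ 2.06 m/s

z² = 292² + y²
z = √(292² + 132²) = 4√6418
dz/dt = y/z · dy/dt = 132/(4√6418) · 5 = 165√6418/6418 ≈ 2.06 m/s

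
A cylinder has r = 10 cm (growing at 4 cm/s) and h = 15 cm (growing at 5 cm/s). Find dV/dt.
1700π cm³/s

V = πr²h
dV/dt = 2πrh·dr/dt + πr²·dh/dt
= 2π(10)(15)(4) + π(10)²(5)
= 1700π cm³/s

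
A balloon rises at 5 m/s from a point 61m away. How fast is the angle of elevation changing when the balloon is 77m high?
0.031606 rad/s

tan(θ) = y/61
sec²(θ) · dθ/dt = (1/61) · dy/dt
dθ/dt = cos²(θ)/61 · 5 = 61/(61² + 77²) · 5
dθ/dt = 0.031606 rad/s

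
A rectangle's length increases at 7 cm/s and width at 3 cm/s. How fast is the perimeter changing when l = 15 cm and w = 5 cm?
20 cm/s

P = 2(l + w)
dP/dt = 2(dl/dt + dw/dt) = 2(7 + 3) = 20 cm/s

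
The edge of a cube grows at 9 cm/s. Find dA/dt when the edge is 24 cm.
2592 cm²/s

A = 6s²
dA/dt = 12s · ds/dt = 12·24·9 = 2592 cm²/s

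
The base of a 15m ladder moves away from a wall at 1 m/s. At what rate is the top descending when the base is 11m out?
11√26/52 ≈ 1.079 m/s

x² + y² = 15²
2x·dx/dt + 2y·dy/dt = 0
dy/dt = -x/y · dx/dt = -11/(2√26) · 1 = -11√26/52 m/s
The top is descending at 11√26/52 ≈ 1.079 m/s.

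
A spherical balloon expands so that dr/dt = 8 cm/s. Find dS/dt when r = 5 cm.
320π cm²/s

S = 4πr²
dS/dt = dS/dr · dr/dt = 8πr · 8
At r = 5: dS/dt = 320π cm²/s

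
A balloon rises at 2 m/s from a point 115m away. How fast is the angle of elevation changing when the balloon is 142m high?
0.006888 rad/s

tan(θ) = y/115
sec²(θ) · dθ/dt = (1/115) · dy/dt
dθ/dt = cos²(θ)/115 · 2 = 115/(115² + 142²) · 2
dθ/dt = 0.006888 rad/s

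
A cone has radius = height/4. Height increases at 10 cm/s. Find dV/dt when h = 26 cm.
845π/2 cm³/s

V = (1/3)π(h/4)²h = πh³/48
dV/dt = πh²/16 · 10
At h = 26: dV/dt = 845π/2 cm³/s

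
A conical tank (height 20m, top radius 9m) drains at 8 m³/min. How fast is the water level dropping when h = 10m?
32/(81π) ≈ 0.1258 m/min

r/h = 9/20, so r = (9/20)h
V = (1/3)πr²h = (1/3)π((9/20)h)²h = (27/400)πh³
dV/dh = (81/400)πh²
dh/dt = (dV/dt)/(dV/dh) = -8/((81/400)π·10²) = -32/(81π) m/min
The level is dropping at 32/(81π) ≈ 0.1258 m/min.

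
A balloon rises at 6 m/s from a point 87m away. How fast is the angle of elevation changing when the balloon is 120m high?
0.023761 rad/s

tan(θ) = y/87
sec²(θ) · dθ/dt = (1/87) · dy/dt
dθ/dt = cos²(θ)/87 · 6 = 87/(87² + 120²) · 6
dθ/dt = 0.023761 rad/s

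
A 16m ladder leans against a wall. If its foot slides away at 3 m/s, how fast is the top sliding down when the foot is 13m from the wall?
13√87/29 ≈ 4.181 m/s

x² + y² = 16²
2x·dx/dt + 2y·dy/dt = 0
dy/dt = -x/y · dx/dt = -13/√87 · 3 = -13√87/29 m/s
The top is descending at 13√87/29 ≈ 4.181 m/s.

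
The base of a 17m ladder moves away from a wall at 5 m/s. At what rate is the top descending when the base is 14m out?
70√93/93 ≈ 7.259 m/s

x² + y² = 17²
2x·dx/dt + 2y·dy/dt = 0
dy/dt = -x/y · dx/dt = -14/√93 · 5 = -70√93/93 m/s
The top is descending at 70√93/93 ≈ 7.259 m/s.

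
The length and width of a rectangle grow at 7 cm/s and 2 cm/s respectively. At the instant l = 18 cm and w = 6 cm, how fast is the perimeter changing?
18 cm/s

P = 2(l + w)
dP/dt = 2(dl/dt + dw/dt) = 2(7 + 2) = 18 cm/s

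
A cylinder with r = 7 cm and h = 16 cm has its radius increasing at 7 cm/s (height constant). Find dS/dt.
420π cm²/s

S = 2πrh + 2πr² (lateral + bases)
dS/dt = (2πh + 4πr)·dr/dt = (2π·16 + 4π·7)·7
= 420π cm²/s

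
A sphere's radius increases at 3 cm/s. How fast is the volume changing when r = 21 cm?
5292π cm³/s

V = (4/3)πr³
dV/dt = dV/dr · dr/dt = 4πr² · 3
At r = 21: dV/dt = 5292π cm³/s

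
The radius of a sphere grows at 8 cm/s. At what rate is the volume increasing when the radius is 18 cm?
10368π cm³/s

V = (4/3)πr³
dV/dt = dV/dr · dr/dt = 4πr² · 8
At r = 18: dV/dt = 10368π cm³/s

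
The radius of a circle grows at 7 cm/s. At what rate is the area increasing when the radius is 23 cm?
322π cm²/s

A = πr²
dA/dt = 2πr · dr/dt = 2π(23)(7) = 322π cm²/s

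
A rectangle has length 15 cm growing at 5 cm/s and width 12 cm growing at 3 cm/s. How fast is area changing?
105 cm²/s

A = lw
dA/dt = w·dl/dt + l·dw/dt = 12·5 + 15·3 = 105 cm²/s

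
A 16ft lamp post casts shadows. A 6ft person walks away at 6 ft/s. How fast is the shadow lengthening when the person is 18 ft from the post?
18/5 ft/s

By similar triangles: 16/(x+s) = 6/s
Solving: s = 6x/10
ds/dt = 6/10 · dx/dt = 3/5 · 6 = 18/5 ft/s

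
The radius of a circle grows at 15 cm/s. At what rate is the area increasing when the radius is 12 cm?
360π cm²/s

A = πr²
dA/dt = 2πr · dr/dt = 2π(12)(15) = 360π cm²/s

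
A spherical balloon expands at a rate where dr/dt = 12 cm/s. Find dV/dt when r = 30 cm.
43200π cm³/s

V = (4/3)πr³
dV/dt = dV/dr · dr/dt = 4πr² · 12
At r = 30: dV/dt = 43200π cm³/s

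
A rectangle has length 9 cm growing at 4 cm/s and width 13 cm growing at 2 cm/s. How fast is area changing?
70 cm²/s

A = lw
dA/dt = w·dl/dt + l·dw/dt = 13·4 + 9·2 = 70 cm²/s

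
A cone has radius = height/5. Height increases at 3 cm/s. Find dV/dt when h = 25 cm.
75π cm³/s

V = (1/3)π(h/5)²h = πh³/75
dV/dt = πh²/25 · 3
At h = 25: dV/dt = 75π cm³/s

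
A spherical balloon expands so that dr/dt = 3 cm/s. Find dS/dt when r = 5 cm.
120π cm²/s

S = 4πr²
dS/dt = dS/dr · dr/dt = 8πr · 3
At r = 5: dS/dt = 120π cm²/s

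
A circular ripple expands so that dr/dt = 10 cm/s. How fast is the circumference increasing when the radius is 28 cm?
20π cm/s

C = 2πr
dC/dt = 2π · dr/dt = 2π · 10 = 20π cm/s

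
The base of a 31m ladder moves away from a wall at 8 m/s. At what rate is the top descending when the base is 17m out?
17√42/21 ≈ 5.246 m/s

x² + y² = 31²
2x·dx/dt + 2y·dy/dt = 0
dy/dt = -x/y · dx/dt = -17/(4√42) · 8 = -17√42/21 m/s
The top is descending at 17√42/21 ≈ 5.246 m/s.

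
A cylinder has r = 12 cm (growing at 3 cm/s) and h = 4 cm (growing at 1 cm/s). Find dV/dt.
432π cm³/s

V = πr²h
dV/dt = 2πrh·dr/dt + πr²·dh/dt
= 2π(12)(4)(3) + π(12)²(1)
= 432π cm³/s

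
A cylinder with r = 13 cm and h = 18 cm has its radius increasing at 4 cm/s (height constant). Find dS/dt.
352π cm²/s

S = 2πrh + 2πr² (lateral + bases)
dS/dt = (2πh + 4πr)·dr/dt = (2π·18 + 4π·13)·4
= 352π cm²/s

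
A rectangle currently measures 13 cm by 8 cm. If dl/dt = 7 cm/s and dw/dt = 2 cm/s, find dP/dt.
18 cm/s

P = 2(l + w)
dP/dt = 2(dl/dt + dw/dt) = 2(7 + 2) = 18 cm/s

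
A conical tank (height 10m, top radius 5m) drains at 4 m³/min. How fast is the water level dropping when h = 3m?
16/(9π) ≈ 0.5659 m/min

r/h = 5/10, so r = (1/2)h
V = (1/3)πr²h = (1/3)π((1/2)h)²h = (1/12)πh³
dV/dh = (1/4)πh²
dh/dt = (dV/dt)/(dV/dh) = -4/((1/4)π·3²) = -16/(9π) m/min
The level is dropping at 16/(9π) ≈ 0.5659 m/min.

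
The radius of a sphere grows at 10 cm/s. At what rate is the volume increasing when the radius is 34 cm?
46240π cm³/s

V = (4/3)πr³
dV/dt = dV/dr · dr/dt = 4πr² · 10
At r = 34: dV/dt = 46240π cm³/s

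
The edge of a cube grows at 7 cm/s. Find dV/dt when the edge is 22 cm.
10164 cm³/s

V = s³
dV/dt = 3s² · ds/dt = 3·22²·7 = 10164 cm³/s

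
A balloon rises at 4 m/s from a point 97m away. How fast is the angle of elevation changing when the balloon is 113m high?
0.017495 rad/s

tan(θ) = y/97
sec²(θ) · dθ/dt = (1/97) · dy/dt
dθ/dt = cos²(θ)/97 · 4 = 97/(97² + 113²) · 4
dθ/dt = 0.017495 rad/s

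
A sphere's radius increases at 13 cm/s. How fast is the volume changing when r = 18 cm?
16848π cm³/s

V = (4/3)πr³
dV/dt = dV/dr · dr/dt = 4πr² · 13
At r = 18: dV/dt = 16848π cm³/s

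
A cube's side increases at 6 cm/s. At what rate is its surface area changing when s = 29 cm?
2088 cm²/s

A = 6s²
dA/dt = 12s · ds/dt = 12·29·6 = 2088 cm²/s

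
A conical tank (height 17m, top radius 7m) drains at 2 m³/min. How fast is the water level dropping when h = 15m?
578/(11025π) ≈ 0.01669 m/min

r/h = 7/17, so r = (7/17)h
V = (1/3)πr²h = (1/3)π((7/17)h)²h = (49/867)πh³
dV/dh = (49/289)πh²
dh/dt = (dV/dt)/(dV/dh) = -2/((49/289)π·15²) = -578/(11025π) m/min
The level is dropping at 578/(11025π) ≈ 0.01669 m/min.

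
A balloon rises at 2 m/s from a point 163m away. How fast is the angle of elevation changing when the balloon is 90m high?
0.009403 rad/s

tan(θ) = y/163
sec²(θ) · dθ/dt = (1/163) · dy/dt
dθ/dt = cos²(θ)/163 · 2 = 163/(163² + 90²) · 2
dθ/dt = 0.009403 rad/s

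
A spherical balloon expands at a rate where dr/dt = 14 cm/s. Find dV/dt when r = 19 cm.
20216π cm³/s

V = (4/3)πr³
dV/dt = dV/dr · dr/dt = 4πr² · 14
At r = 19: dV/dt = 20216π cm³/s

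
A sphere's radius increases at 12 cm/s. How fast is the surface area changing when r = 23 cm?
2208π cm²/s

S = 4πr²
dS/dt = dS/dr · dr/dt = 8πr · 12
At r = 23: dS/dt = 2208π cm²/s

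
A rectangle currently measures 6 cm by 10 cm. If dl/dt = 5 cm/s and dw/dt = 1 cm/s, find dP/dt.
12 cm/s

P = 2(l + w)
dP/dt = 2(dl/dt + dw/dt) = 2(5 + 1) = 12 cm/s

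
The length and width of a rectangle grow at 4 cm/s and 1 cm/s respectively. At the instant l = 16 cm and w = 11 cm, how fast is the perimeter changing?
10 cm/s

P = 2(l + w)
dP/dt = 2(dl/dt + dw/dt) = 2(4 + 1) = 10 cm/s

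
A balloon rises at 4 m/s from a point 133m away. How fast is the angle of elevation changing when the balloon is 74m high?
0.022966 rad/s

tan(θ) = y/133
sec²(θ) · dθ/dt = (1/133) · dy/dt
dθ/dt = cos²(θ)/133 · 4 = 133/(133² + 74²) · 4
dθ/dt = 0.022966 rad/s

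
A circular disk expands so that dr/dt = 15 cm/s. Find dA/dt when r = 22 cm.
660π cm²/s

A = πr²
dA/dt = 2πr · dr/dt = 2π(22)(15) = 660π cm²/s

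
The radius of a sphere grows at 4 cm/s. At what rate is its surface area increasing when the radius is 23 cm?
736π cm²/s

S = 4πr²
dS/dt = dS/dr · dr/dt = 8πr · 4
At r = 23: dS/dt = 736π cm²/s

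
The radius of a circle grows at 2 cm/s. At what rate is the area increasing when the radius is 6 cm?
24π cm²/s

A = πr²
dA/dt = 2πr · dr/dt = 2π(6)(2) = 24π cm²/s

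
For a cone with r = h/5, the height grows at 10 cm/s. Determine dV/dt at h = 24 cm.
1152π/5 cm³/s

V = (1/3)π(h/5)²h = πh³/75
dV/dt = πh²/25 · 10
At h = 24: dV/dt = 1152π/5 cm³/s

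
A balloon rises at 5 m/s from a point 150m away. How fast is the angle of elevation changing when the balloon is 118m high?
0.020591 rad/s

tan(θ) = y/150
sec²(θ) · dθ/dt = (1/150) · dy/dt
dθ/dt = cos²(θ)/150 · 5 = 150/(150² + 118²) · 5
dθ/dt = 0.020591 rad/s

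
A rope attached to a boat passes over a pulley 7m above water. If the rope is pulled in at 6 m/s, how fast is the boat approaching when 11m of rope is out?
11√2/2 ≈ 7.778 m/s

rope² = x² + 7²
x = √(11² - 7²) = 6√2
dx/dt = (rope/x) · d(rope)/dt = (11/(6√2)) · (-6) = -11√2/2 m/s
The boat approaches at 11√2/2 ≈ 7.778 m/s.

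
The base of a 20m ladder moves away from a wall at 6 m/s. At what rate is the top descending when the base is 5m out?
2√15/5 ≈ 1.549 m/s

x² + y² = 20²
2x·dx/dt + 2y·dy/dt = 0
dy/dt = -x/y · dx/dt = -5/(5√15) · 6 = -2√15/5 m/s
The top is descending at 2√15/5 ≈ 1.549 m/s.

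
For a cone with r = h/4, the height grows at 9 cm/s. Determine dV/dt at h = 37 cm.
12321π/16 cm³/s

V = (1/3)π(h/4)²h = πh³/48
dV/dt = πh²/16 · 9
At h = 37: dV/dt = 12321π/16 cm³/s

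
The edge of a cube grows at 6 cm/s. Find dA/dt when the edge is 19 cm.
1368 cm²/s

A = 6s²
dA/dt = 12s · ds/dt = 12·19·6 = 1368 cm²/s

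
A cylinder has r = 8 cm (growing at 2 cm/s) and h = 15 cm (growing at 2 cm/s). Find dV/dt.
608π cm³/s

V = πr²h
dV/dt = 2πrh·dr/dt + πr²·dh/dt
= 2π(8)(15)(2) + π(8)²(2)
= 608π cm³/s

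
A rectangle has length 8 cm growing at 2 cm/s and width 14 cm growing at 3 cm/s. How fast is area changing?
52 cm²/s

A = lw
dA/dt = w·dl/dt + l·dw/dt = 14·2 + 8·3 = 52 cm²/s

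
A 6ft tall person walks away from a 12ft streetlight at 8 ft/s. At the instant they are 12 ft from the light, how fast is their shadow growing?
8 ft/s

By similar triangles: 12/(x+s) = 6/s
Solving: s = 6x/6
ds/dt = 6/6 · dx/dt = 1 · 8 = 8 ft/s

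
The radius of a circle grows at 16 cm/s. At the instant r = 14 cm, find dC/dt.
32π cm/s

C = 2πr
dC/dt = 2π · dr/dt = 2π · 16 = 32π cm/s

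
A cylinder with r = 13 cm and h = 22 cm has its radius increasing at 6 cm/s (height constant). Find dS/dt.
576π cm²/s

S = 2πrh + 2πr² (lateral + bases)
dS/dt = (2πh + 4πr)·dr/dt = (2π·22 + 4π·13)·6
= 576π cm²/s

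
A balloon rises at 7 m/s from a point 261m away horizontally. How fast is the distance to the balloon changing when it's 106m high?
742√79357/79357 ≈ 2.634 m/s

z² = 261² + y²
z = √(261² + 106²) = √79357
dz/dt = y/z · dy/dt = 106/√79357 · 7 = 742√79357/79357 ≈ 2.634 m/s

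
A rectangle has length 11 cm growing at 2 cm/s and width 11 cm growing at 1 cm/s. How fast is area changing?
33 cm²/s

A = lw
dA/dt = w·dl/dt + l·dw/dt = 11·2 + 11·1 = 33 cm²/s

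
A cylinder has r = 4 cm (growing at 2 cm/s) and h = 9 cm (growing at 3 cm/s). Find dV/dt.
192π cm³/s

V = πr²h
dV/dt = 2πrh·dr/dt + πr²·dh/dt
= 2π(4)(9)(2) + π(4)²(3)
= 192π cm³/s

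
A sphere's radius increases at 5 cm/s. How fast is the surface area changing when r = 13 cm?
520π cm²/s

S = 4πr²
dS/dt = dS/dr · dr/dt = 8πr · 5
At r = 13: dS/dt = 520π cm²/s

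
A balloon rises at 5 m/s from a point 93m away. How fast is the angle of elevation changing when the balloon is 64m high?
0.036485 rad/s

tan(θ) = y/93
sec²(θ) · dθ/dt = (1/93) · dy/dt
dθ/dt = cos²(θ)/93 · 5 = 93/(93² + 64²) · 5
dθ/dt = 0.036485 rad/s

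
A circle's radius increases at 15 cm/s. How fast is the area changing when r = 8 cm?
240π cm²/s

A = πr²
dA/dt = 2πr · dr/dt = 2π(8)(15) = 240π cm²/s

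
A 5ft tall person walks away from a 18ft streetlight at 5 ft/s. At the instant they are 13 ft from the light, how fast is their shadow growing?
25/13 ft/s

By similar triangles: 18/(x+s) = 5/s
Solving: s = 5x/13
ds/dt = 5/13 · dx/dt = 5/13 · 5 = 25/13 ft/s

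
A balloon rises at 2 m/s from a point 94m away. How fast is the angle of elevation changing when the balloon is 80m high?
0.012339 rad/s

tan(θ) = y/94
sec²(θ) · dθ/dt = (1/94) · dy/dt
dθ/dt = cos²(θ)/94 · 2 = 94/(94² + 80²) · 2
dθ/dt = 0.012339 rad/s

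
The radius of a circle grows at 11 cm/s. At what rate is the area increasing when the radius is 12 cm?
264π cm²/s

A = πr²
dA/dt = 2πr · dr/dt = 2π(12)(11) = 264π cm²/s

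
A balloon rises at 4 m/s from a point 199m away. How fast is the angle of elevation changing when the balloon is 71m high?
0.017831 rad/s

tan(θ) = y/199
sec²(θ) · dθ/dt = (1/199) · dy/dt
dθ/dt = cos²(θ)/199 · 4 = 199/(199² + 71²) · 4
dθ/dt = 0.017831 rad/s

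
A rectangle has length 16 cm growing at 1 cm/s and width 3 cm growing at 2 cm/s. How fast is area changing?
35 cm²/s

A = lw
dA/dt = w·dl/dt + l·dw/dt = 3·1 + 16·2 = 35 cm²/s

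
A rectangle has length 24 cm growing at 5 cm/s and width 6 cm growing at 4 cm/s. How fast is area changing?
126 cm²/s

A = lw
dA/dt = w·dl/dt + l·dw/dt = 6·5 + 24·4 = 126 cm²/s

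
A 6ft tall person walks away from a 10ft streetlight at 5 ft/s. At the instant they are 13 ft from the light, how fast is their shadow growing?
15/2 ft/s

By similar triangles: 10/(x+s) = 6/s
Solving: s = 6x/4
ds/dt = 6/4 · dx/dt = 3/2 · 5 = 15/2 ft/s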